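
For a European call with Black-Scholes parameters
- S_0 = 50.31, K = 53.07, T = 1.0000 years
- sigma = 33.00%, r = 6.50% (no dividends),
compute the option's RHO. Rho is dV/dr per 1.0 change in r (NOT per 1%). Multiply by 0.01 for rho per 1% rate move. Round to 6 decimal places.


d1 = 0.2001274778; d2 = -0.1298725222
phi(d1) = 0.3910327211; exp(-qT) = 1.0000000000; exp(-rT) = 0.9370674634
N(d2) = 0.4483336421
Rho = K*T*exp(-rT)*N(d2) = 53.0700 * 1.0000 * 0.9370674634 * 0.4483336421 = 22.295708

Answer: Rho = 22.295708


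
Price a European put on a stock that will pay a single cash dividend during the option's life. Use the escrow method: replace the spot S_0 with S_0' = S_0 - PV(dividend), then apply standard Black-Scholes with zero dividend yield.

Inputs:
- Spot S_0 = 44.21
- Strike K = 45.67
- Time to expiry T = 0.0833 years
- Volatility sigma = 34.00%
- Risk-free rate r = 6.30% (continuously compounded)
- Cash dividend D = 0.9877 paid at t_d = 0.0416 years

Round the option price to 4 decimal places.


PV(D) = D * exp(-r * t_d) = 0.9877 * 0.99738263 = 0.98511482
S_0' = S_0 - PV(D) = 44.2100 - 0.98511482 = 43.22488518
d1 = (ln(S_0'/K) + (r + sigma^2/2)*T) / (sigma*sqrt(T)) = -0.45819476
d2 = d1 - sigma*sqrt(T) = -0.55632467
exp(-rT) = 0.99476585
N(-d1) = 0.67659374; N(-d2) = 0.71100554
P = K * exp(-rT) * N(-d2) - S_0' * N(-d1) = 45.6700 * 0.99476585 * 0.71100554 - 43.22488518 * 0.67659374 = 3.0560

Answer: Price = 3.0560


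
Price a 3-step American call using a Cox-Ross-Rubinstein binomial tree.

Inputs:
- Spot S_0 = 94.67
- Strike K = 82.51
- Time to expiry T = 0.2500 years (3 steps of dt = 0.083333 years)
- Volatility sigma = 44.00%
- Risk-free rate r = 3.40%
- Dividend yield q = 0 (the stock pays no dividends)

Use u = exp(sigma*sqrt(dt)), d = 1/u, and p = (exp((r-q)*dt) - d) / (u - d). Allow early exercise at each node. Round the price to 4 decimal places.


Answer: Price = V(0,0) = 15.3534

Derivation:
dt = T/N = 0.083333
u = exp(sigma*sqrt(dt)) = 1.135436; d = 1/u = 0.880719
p = (exp((r-q)*dt) - d) / (u - d) = 0.479428
Discount per step: exp(-r*dt) = 0.997171
Stock lattice S(k, i) with i counting down-moves:
  k=0: S(0,0) = 94.6700
  k=1: S(1,0) = 107.4918; S(1,1) = 83.3776
  k=2: S(2,0) = 122.0501; S(2,1) = 94.6700; S(2,2) = 73.4322
  k=3: S(3,0) = 138.5801; S(3,1) = 107.4918; S(3,2) = 83.3776; S(3,3) = 64.6731
Terminal payoffs V(N, i) = max(S_T - K, 0):
  V(3,0) = 56.070078; V(3,1) = 24.981763; V(3,2) = 0.867634; V(3,3) = 0.000000
Backward induction: V(k, i) = exp(-r*dt) * [p * V(k+1, i) + (1-p) * V(k+1, i+1)]; then take max(V_cont, immediate exercise) for American.
  V(2,0) = exp(-r*dt) * [p*56.070078 + (1-p)*24.981763] = 39.773506; exercise = 39.540059; V(2,0) = max -> 39.773506
  V(2,1) = exp(-r*dt) * [p*24.981763 + (1-p)*0.867634] = 12.393447; exercise = 12.160000; V(2,1) = max -> 12.393447
  V(2,2) = exp(-r*dt) * [p*0.867634 + (1-p)*0.000000] = 0.414791; exercise = 0.000000; V(2,2) = max -> 0.414791
  V(1,0) = exp(-r*dt) * [p*39.773506 + (1-p)*12.393447] = 25.447997; exercise = 24.981763; V(1,0) = max -> 25.447997
  V(1,1) = exp(-r*dt) * [p*12.393447 + (1-p)*0.414791] = 6.140267; exercise = 0.867634; V(1,1) = max -> 6.140267
  V(0,0) = exp(-r*dt) * [p*25.447997 + (1-p)*6.140267] = 15.353362; exercise = 12.160000; V(0,0) = max -> 15.353362


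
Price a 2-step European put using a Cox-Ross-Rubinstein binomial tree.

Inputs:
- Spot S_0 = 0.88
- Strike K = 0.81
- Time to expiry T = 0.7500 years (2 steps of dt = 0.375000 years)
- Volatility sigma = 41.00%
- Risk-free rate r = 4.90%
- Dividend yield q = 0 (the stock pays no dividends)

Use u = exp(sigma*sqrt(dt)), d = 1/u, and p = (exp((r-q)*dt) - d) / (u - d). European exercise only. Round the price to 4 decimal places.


dt = T/N = 0.375000
u = exp(sigma*sqrt(dt)) = 1.285404; d = 1/u = 0.777966
p = (exp((r-q)*dt) - d) / (u - d) = 0.474106
Discount per step: exp(-r*dt) = 0.981793
Stock lattice S(k, i) with i counting down-moves:
  k=0: S(0,0) = 0.8800
  k=1: S(1,0) = 1.1312; S(1,1) = 0.6846
  k=2: S(2,0) = 1.4540; S(2,1) = 0.8800; S(2,2) = 0.5326
Terminal payoffs V(N, i) = max(K - S_T, 0):
  V(2,0) = 0.000000; V(2,1) = 0.000000; V(2,2) = 0.277397
Backward induction: V(k, i) = exp(-r*dt) * [p * V(k+1, i) + (1-p) * V(k+1, i+1)].
  V(1,0) = exp(-r*dt) * [p*0.000000 + (1-p)*0.000000] = 0.000000
  V(1,1) = exp(-r*dt) * [p*0.000000 + (1-p)*0.277397] = 0.143225
  V(0,0) = exp(-r*dt) * [p*0.000000 + (1-p)*0.143225] = 0.073950

Answer: Price = V(0,0) = 0.0740


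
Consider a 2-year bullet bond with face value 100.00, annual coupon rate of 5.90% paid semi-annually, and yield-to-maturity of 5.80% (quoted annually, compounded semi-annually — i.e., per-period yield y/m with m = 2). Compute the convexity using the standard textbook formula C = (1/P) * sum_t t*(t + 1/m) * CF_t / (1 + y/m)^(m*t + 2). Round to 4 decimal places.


Coupon per period c = face * coupon_rate / m = 2.950000
Periods per year m = 2; per-period yield y/m = 0.029000
Number of cashflows N = 4
Cashflows (t years, CF_t, discount factor 1/(1+y/m)^(m*t), PV):
  t = 0.5000: CF_t = 2.950000, DF = 0.971817, PV = 2.866861
  t = 1.0000: CF_t = 2.950000, DF = 0.944429, PV = 2.786065
  t = 1.5000: CF_t = 2.950000, DF = 0.917812, PV = 2.707546
  t = 2.0000: CF_t = 102.950000, DF = 0.891946, PV = 91.825828
Price P = sum_t PV_t = 100.186300
Convexity numerator sum_t t*(t + 1/m) * CF_t / (1+y/m)^(m*t + 2):
  t = 0.5000: term = 1.353773
  t = 1.0000: term = 3.946860
  t = 1.5000: term = 7.671255
  t = 2.0000: term = 433.614810
Convexity = (1/P) * sum = 446.586698 / 100.186300 = 4.457563

Answer: Convexity = 4.4576


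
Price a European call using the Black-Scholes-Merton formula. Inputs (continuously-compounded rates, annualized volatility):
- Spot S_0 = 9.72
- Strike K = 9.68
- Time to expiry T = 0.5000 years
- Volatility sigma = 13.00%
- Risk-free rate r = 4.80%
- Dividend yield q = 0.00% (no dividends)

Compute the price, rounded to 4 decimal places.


Answer: Price = 0.5025

Derivation:
d1 = (ln(S/K) + (r - q + 0.5*sigma^2) * T) / (sigma * sqrt(T)) = 0.35190765
d2 = d1 - sigma * sqrt(T) = 0.25998377
exp(-rT) = 0.97628571; exp(-qT) = 1.00000000
C = S_0 * exp(-qT) * N(d1) - K * exp(-rT) * N(d2)
N(d1) = 0.63754624; N(d2) = 0.60256185
C = 9.7200 * 1.00000000 * 0.63754624 - 9.6800 * 0.97628571 * 0.60256185 = 0.5025


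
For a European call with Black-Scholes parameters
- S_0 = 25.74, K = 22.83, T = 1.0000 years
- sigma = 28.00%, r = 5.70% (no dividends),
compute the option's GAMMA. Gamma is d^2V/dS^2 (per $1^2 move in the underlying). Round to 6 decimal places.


Answer: Gamma = 0.041088

Derivation:
d1 = 0.7720383630; d2 = 0.4920383630
phi(d1) = 0.2961289878; exp(-qT) = 1.0000000000; exp(-rT) = 0.9445940694
Gamma = exp(-qT) * phi(d1) / (S * sigma * sqrt(T)) = 1.0000000000 * 0.2961289878 / (25.7400 * 0.2800 * 1.0000000000) = 0.041088


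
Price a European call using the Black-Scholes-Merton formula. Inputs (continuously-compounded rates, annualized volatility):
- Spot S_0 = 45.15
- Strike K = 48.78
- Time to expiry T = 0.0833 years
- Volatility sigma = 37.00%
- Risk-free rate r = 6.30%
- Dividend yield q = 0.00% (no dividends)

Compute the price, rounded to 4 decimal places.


d1 = (ln(S/K) + (r - q + 0.5*sigma^2) * T) / (sigma * sqrt(T)) = -0.62160596
d2 = d1 - sigma * sqrt(T) = -0.72839439
exp(-rT) = 0.99476585; exp(-qT) = 1.00000000
C = S_0 * exp(-qT) * N(d1) - K * exp(-rT) * N(d2)
N(d1) = 0.26710050; N(d2) = 0.23318610
C = 45.1500 * 1.00000000 * 0.26710050 - 48.7800 * 0.99476585 * 0.23318610 = 0.7443

Answer: Price = 0.7443


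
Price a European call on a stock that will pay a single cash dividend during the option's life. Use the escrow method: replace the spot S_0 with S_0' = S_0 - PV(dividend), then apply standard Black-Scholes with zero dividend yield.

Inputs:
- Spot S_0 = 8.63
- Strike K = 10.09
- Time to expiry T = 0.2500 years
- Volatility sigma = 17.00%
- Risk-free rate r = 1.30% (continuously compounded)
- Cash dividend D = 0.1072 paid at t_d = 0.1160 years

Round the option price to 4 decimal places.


Answer: Price = 0.0077

Derivation:
PV(D) = D * exp(-r * t_d) = 0.1072 * 0.99849314 = 0.10703846
S_0' = S_0 - PV(D) = 8.6300 - 0.10703846 = 8.52296154
d1 = (ln(S_0'/K) + (r + sigma^2/2)*T) / (sigma*sqrt(T)) = -1.90492301
d2 = d1 - sigma*sqrt(T) = -1.98992301
exp(-rT) = 0.99675528
N(d1) = 0.02839504; N(d2) = 0.02329971
C = S_0' * N(d1) - K * exp(-rT) * N(d2) = 8.52296154 * 0.02839504 - 10.0900 * 0.99675528 * 0.02329971 = 0.0077


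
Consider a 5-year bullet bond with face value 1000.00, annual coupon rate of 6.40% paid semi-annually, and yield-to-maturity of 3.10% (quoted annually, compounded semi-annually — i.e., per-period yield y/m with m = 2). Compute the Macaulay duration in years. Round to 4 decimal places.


Coupon per period c = face * coupon_rate / m = 32.000000
Periods per year m = 2; per-period yield y/m = 0.015500
Number of cashflows N = 10
Cashflows (t years, CF_t, discount factor 1/(1+y/m)^(m*t), PV):
  t = 0.5000: CF_t = 32.000000, DF = 0.984737, PV = 31.511571
  t = 1.0000: CF_t = 32.000000, DF = 0.969706, PV = 31.030596
  t = 1.5000: CF_t = 32.000000, DF = 0.954905, PV = 30.556963
  t = 2.0000: CF_t = 32.000000, DF = 0.940330, PV = 30.090560
  t = 2.5000: CF_t = 32.000000, DF = 0.925977, PV = 29.631275
  t = 3.0000: CF_t = 32.000000, DF = 0.911844, PV = 29.179001
  t = 3.5000: CF_t = 32.000000, DF = 0.897926, PV = 28.733629
  t = 4.0000: CF_t = 32.000000, DF = 0.884220, PV = 28.295056
  t = 4.5000: CF_t = 32.000000, DF = 0.870724, PV = 27.863177
  t = 5.0000: CF_t = 1032.000000, DF = 0.857434, PV = 884.871933
Price P = sum_t PV_t = 1151.763760
Macaulay numerator sum_t t * PV_t:
  t * PV_t at t = 0.5000: 15.755785
  t * PV_t at t = 1.0000: 31.030596
  t * PV_t at t = 1.5000: 45.835445
  t * PV_t at t = 2.0000: 60.181120
  t * PV_t at t = 2.5000: 74.078188
  t * PV_t at t = 3.0000: 87.537002
  t * PV_t at t = 3.5000: 100.567702
  t * PV_t at t = 4.0000: 113.180224
  t * PV_t at t = 4.5000: 125.384295
  t * PV_t at t = 5.0000: 4424.359663
Macaulay duration D = (sum_t t * PV_t) / P = 5077.910020 / 1151.763760 = 4.408812

Answer: Macaulay duration = 4.4088 years


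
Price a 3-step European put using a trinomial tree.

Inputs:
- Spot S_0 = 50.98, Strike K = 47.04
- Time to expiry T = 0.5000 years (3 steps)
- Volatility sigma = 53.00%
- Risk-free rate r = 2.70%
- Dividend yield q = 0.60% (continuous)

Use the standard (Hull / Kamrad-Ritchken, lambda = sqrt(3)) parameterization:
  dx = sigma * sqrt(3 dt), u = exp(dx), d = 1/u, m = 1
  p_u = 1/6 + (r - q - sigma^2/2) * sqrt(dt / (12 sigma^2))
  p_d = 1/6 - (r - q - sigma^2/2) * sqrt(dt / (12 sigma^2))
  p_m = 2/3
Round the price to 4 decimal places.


dt = T/N = 0.166667; dx = sigma*sqrt(3*dt) = 0.374767
u = exp(dx) = 1.454652; d = 1/u = 0.687450
p_u = 0.140106, p_m = 0.666667, p_d = 0.193228
Discount per step: exp(-r*dt) = 0.995510
Stock lattice S(k, j) with j the centered position index:
  k=0: S(0,+0) = 50.9800
  k=1: S(1,-1) = 35.0462; S(1,+0) = 50.9800; S(1,+1) = 74.1582
  k=2: S(2,-2) = 24.0925; S(2,-1) = 35.0462; S(2,+0) = 50.9800; S(2,+1) = 74.1582; S(2,+2) = 107.8743
  k=3: S(3,-3) = 16.5624; S(3,-2) = 24.0925; S(3,-1) = 35.0462; S(3,+0) = 50.9800; S(3,+1) = 74.1582; S(3,+2) = 107.8743; S(3,+3) = 156.9195
Terminal payoffs V(N, j) = max(K - S_T, 0):
  V(3,-3) = 30.477624; V(3,-2) = 22.947509; V(3,-1) = 11.993814; V(3,+0) = 0.000000; V(3,+1) = 0.000000; V(3,+2) = 0.000000; V(3,+3) = 0.000000
Backward induction: V(k, j) = exp(-r*dt) * [p_u * V(k+1, j+1) + p_m * V(k+1, j) + p_d * V(k+1, j-1)]
  V(2,-2) = exp(-r*dt) * [p_u*11.993814 + p_m*22.947509 + p_d*30.477624] = 22.765186
  V(2,-1) = exp(-r*dt) * [p_u*0.000000 + p_m*11.993814 + p_d*22.947509] = 12.374160
  V(2,+0) = exp(-r*dt) * [p_u*0.000000 + p_m*0.000000 + p_d*11.993814] = 2.307131
  V(2,+1) = exp(-r*dt) * [p_u*0.000000 + p_m*0.000000 + p_d*0.000000] = 0.000000
  V(2,+2) = exp(-r*dt) * [p_u*0.000000 + p_m*0.000000 + p_d*0.000000] = 0.000000
  V(1,-1) = exp(-r*dt) * [p_u*2.307131 + p_m*12.374160 + p_d*22.765186] = 12.913304
  V(1,+0) = exp(-r*dt) * [p_u*0.000000 + p_m*2.307131 + p_d*12.374160] = 3.911476
  V(1,+1) = exp(-r*dt) * [p_u*0.000000 + p_m*0.000000 + p_d*2.307131] = 0.443800
  V(0,+0) = exp(-r*dt) * [p_u*0.443800 + p_m*3.911476 + p_d*12.913304] = 5.141846

Answer: Price = V(0,0) = 5.1418


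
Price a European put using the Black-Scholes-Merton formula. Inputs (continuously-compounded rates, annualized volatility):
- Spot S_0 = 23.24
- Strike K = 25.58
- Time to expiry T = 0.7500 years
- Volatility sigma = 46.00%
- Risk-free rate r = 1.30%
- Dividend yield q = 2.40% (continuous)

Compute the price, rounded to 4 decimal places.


d1 = (ln(S/K) + (r - q + 0.5*sigma^2) * T) / (sigma * sqrt(T)) = -0.06234345
d2 = d1 - sigma * sqrt(T) = -0.46071513
exp(-rT) = 0.99029738; exp(-qT) = 0.98216103
P = K * exp(-rT) * N(-d2) - S_0 * exp(-qT) * N(-d1)
N(-d1) = 0.52485534; N(-d2) = 0.67749850
P = 25.5800 * 0.99029738 * 0.67749850 - 23.2400 * 0.98216103 * 0.52485534 = 5.1822

Answer: Price = 5.1822


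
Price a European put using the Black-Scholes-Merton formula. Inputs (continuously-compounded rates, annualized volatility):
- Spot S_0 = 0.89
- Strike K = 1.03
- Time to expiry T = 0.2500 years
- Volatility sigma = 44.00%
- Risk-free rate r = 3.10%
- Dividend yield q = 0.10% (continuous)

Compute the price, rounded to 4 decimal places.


Answer: Price = 0.1659

Derivation:
d1 = (ln(S/K) + (r - q + 0.5*sigma^2) * T) / (sigma * sqrt(T)) = -0.51996645
d2 = d1 - sigma * sqrt(T) = -0.73996645
exp(-rT) = 0.99227995; exp(-qT) = 0.99975003
P = K * exp(-rT) * N(-d2) - S_0 * exp(-qT) * N(-d1)
N(-d1) = 0.69845652; N(-d2) = 0.77033982
P = 1.0300 * 0.99227995 * 0.77033982 - 0.8900 * 0.99975003 * 0.69845652 = 0.1659


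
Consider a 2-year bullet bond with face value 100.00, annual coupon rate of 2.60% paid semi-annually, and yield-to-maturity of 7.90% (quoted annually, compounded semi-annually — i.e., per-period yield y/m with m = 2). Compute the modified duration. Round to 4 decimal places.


Coupon per period c = face * coupon_rate / m = 1.300000
Periods per year m = 2; per-period yield y/m = 0.039500
Number of cashflows N = 4
Cashflows (t years, CF_t, discount factor 1/(1+y/m)^(m*t), PV):
  t = 0.5000: CF_t = 1.300000, DF = 0.962001, PV = 1.250601
  t = 1.0000: CF_t = 1.300000, DF = 0.925446, PV = 1.203080
  t = 1.5000: CF_t = 1.300000, DF = 0.890280, PV = 1.157364
  t = 2.0000: CF_t = 101.300000, DF = 0.856450, PV = 86.758387
Price P = sum_t PV_t = 90.369432
First compute Macaulay numerator sum_t t * PV_t:
  t * PV_t at t = 0.5000: 0.625301
  t * PV_t at t = 1.0000: 1.203080
  t * PV_t at t = 1.5000: 1.736046
  t * PV_t at t = 2.0000: 173.516775
Macaulay duration D = 177.081200 / 90.369432 = 1.959525
Modified duration = D / (1 + y/m) = 1.959525 / (1 + 0.039500) = 1.885065

Answer: Modified duration = 1.8851


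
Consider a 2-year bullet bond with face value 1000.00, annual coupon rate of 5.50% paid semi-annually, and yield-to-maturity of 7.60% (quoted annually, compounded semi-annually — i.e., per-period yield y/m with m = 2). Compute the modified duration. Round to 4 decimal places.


Coupon per period c = face * coupon_rate / m = 27.500000
Periods per year m = 2; per-period yield y/m = 0.038000
Number of cashflows N = 4
Cashflows (t years, CF_t, discount factor 1/(1+y/m)^(m*t), PV):
  t = 0.5000: CF_t = 27.500000, DF = 0.963391, PV = 26.493256
  t = 1.0000: CF_t = 27.500000, DF = 0.928122, PV = 25.523368
  t = 1.5000: CF_t = 27.500000, DF = 0.894145, PV = 24.588987
  t = 2.0000: CF_t = 1027.500000, DF = 0.861411, PV = 885.100154
Price P = sum_t PV_t = 961.705766
First compute Macaulay numerator sum_t t * PV_t:
  t * PV_t at t = 0.5000: 13.246628
  t * PV_t at t = 1.0000: 25.523368
  t * PV_t at t = 1.5000: 36.883480
  t * PV_t at t = 2.0000: 1770.200309
Macaulay duration D = 1845.853785 / 961.705766 = 1.919354
Modified duration = D / (1 + y/m) = 1.919354 / (1 + 0.038000) = 1.849089

Answer: Modified duration = 1.8491


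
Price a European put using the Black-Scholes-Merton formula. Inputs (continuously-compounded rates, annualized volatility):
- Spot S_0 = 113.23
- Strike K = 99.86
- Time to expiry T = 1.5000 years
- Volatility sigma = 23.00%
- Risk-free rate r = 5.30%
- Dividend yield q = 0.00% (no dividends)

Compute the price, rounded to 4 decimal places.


Answer: Price = 3.8974

Derivation:
d1 = (ln(S/K) + (r - q + 0.5*sigma^2) * T) / (sigma * sqrt(T)) = 0.86913201
d2 = d1 - sigma * sqrt(T) = 0.58744069
exp(-rT) = 0.92357802; exp(-qT) = 1.00000000
P = K * exp(-rT) * N(-d2) - S_0 * exp(-qT) * N(-d1)
N(-d1) = 0.19238747; N(-d2) = 0.27845389
P = 99.8600 * 0.92357802 * 0.27845389 - 113.2300 * 1.00000000 * 0.19238747 = 3.8974


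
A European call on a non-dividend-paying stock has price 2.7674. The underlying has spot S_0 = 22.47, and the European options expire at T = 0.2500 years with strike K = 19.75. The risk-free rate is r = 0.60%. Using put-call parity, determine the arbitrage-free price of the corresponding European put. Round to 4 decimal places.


Put-call parity: C - P = S_0 * exp(-qT) - K * exp(-rT).
S_0 * exp(-qT) = 22.4700 * 1.00000000 = 22.47000000
K * exp(-rT) = 19.7500 * 0.99850112 = 19.72039721
P = C - S*exp(-qT) + K*exp(-rT)
P = 2.7674 - 22.47000000 + 19.72039721 = 0.0178

Answer: Put price = 0.0178


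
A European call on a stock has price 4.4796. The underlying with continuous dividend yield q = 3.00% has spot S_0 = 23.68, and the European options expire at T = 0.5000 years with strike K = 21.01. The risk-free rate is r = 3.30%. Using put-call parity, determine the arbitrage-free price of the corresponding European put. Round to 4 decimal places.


Answer: Put price = 1.8183

Derivation:
Put-call parity: C - P = S_0 * exp(-qT) - K * exp(-rT).
S_0 * exp(-qT) = 23.6800 * 0.98511194 = 23.32745073
K * exp(-rT) = 21.0100 * 0.98363538 = 20.66617932
P = C - S*exp(-qT) + K*exp(-rT)
P = 4.4796 - 23.32745073 + 20.66617932 = 1.8183


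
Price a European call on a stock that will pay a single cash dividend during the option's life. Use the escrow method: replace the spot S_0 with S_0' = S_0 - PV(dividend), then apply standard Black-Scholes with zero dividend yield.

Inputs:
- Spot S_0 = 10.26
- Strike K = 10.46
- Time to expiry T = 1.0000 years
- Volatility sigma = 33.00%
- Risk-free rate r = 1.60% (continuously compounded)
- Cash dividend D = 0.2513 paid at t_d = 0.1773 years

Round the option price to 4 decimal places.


PV(D) = D * exp(-r * t_d) = 0.2513 * 0.99716722 = 0.25058812
S_0' = S_0 - PV(D) = 10.2600 - 0.25058812 = 10.00941188
d1 = (ln(S_0'/K) + (r + sigma^2/2)*T) / (sigma*sqrt(T)) = 0.08005267
d2 = d1 - sigma*sqrt(T) = -0.24994733
exp(-rT) = 0.98412732
N(d1) = 0.53190232; N(d2) = 0.40131404
C = S_0' * N(d1) - K * exp(-rT) * N(d2) = 10.00941188 * 0.53190232 - 10.4600 * 0.98412732 * 0.40131404 = 1.1929

Answer: Price = 1.1929


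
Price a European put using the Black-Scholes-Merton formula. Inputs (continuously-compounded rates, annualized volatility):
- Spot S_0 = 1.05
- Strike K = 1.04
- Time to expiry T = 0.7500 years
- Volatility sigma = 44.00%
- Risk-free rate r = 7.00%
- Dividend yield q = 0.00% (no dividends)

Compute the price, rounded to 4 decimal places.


d1 = (ln(S/K) + (r - q + 0.5*sigma^2) * T) / (sigma * sqrt(T)) = 0.35341565
d2 = d1 - sigma * sqrt(T) = -0.02763552
exp(-rT) = 0.94885432; exp(-qT) = 1.00000000
P = K * exp(-rT) * N(-d2) - S_0 * exp(-qT) * N(-d1)
N(-d1) = 0.36188843; N(-d2) = 0.51102358
P = 1.0400 * 0.94885432 * 0.51102358 - 1.0500 * 1.00000000 * 0.36188843 = 0.1243

Answer: Price = 0.1243


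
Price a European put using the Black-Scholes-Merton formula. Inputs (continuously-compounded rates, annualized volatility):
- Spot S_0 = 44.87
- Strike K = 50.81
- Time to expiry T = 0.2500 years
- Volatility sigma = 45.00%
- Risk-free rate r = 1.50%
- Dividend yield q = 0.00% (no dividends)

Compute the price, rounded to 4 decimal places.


d1 = (ln(S/K) + (r - q + 0.5*sigma^2) * T) / (sigma * sqrt(T)) = -0.42338340
d2 = d1 - sigma * sqrt(T) = -0.64838340
exp(-rT) = 0.99625702; exp(-qT) = 1.00000000
P = K * exp(-rT) * N(-d2) - S_0 * exp(-qT) * N(-d1)
N(-d1) = 0.66399222; N(-d2) = 0.74163150
P = 50.8100 * 0.99625702 * 0.74163150 - 44.8700 * 1.00000000 * 0.66399222 = 7.7479

Answer: Price = 7.7479


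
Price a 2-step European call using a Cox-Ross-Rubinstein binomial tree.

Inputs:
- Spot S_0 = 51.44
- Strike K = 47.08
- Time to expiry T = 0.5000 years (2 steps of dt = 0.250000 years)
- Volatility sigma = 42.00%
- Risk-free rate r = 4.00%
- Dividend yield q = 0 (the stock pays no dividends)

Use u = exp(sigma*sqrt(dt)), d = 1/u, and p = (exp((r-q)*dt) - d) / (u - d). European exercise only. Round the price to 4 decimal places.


Answer: Price = V(0,0) = 8.9292

Derivation:
dt = T/N = 0.250000
u = exp(sigma*sqrt(dt)) = 1.233678; d = 1/u = 0.810584
p = (exp((r-q)*dt) - d) / (u - d) = 0.471446
Discount per step: exp(-r*dt) = 0.990050
Stock lattice S(k, i) with i counting down-moves:
  k=0: S(0,0) = 51.4400
  k=1: S(1,0) = 63.4604; S(1,1) = 41.6965
  k=2: S(2,0) = 78.2897; S(2,1) = 51.4400; S(2,2) = 33.7985
Terminal payoffs V(N, i) = max(S_T - K, 0):
  V(2,0) = 31.209702; V(2,1) = 4.360000; V(2,2) = 0.000000
Backward induction: V(k, i) = exp(-r*dt) * [p * V(k+1, i) + (1-p) * V(k+1, i+1)].
  V(1,0) = exp(-r*dt) * [p*31.209702 + (1-p)*4.360000] = 16.848853
  V(1,1) = exp(-r*dt) * [p*4.360000 + (1-p)*0.000000] = 2.035052
  V(0,0) = exp(-r*dt) * [p*16.848853 + (1-p)*2.035052] = 8.929221


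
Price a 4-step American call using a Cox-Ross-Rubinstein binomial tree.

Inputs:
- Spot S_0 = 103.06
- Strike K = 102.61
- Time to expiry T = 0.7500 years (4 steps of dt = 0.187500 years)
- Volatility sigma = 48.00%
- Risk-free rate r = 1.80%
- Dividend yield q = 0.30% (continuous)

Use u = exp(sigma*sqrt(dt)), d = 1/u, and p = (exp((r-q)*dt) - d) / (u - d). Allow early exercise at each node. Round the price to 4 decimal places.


dt = T/N = 0.187500
u = exp(sigma*sqrt(dt)) = 1.231024; d = 1/u = 0.812332
p = (exp((r-q)*dt) - d) / (u - d) = 0.454952
Discount per step: exp(-r*dt) = 0.996631
Stock lattice S(k, i) with i counting down-moves:
  k=0: S(0,0) = 103.0600
  k=1: S(1,0) = 126.8693; S(1,1) = 83.7189
  k=2: S(2,0) = 156.1791; S(2,1) = 103.0600; S(2,2) = 68.0076
  k=3: S(3,0) = 192.2602; S(3,1) = 126.8693; S(3,2) = 83.7189; S(3,3) = 55.2447
  k=4: S(4,0) = 236.6769; S(4,1) = 156.1791; S(4,2) = 103.0600; S(4,3) = 68.0076; S(4,4) = 44.8771
Terminal payoffs V(N, i) = max(S_T - K, 0):
  V(4,0) = 134.066855; V(4,1) = 53.569117; V(4,2) = 0.450000; V(4,3) = 0.000000; V(4,4) = 0.000000
Backward induction: V(k, i) = exp(-r*dt) * [p * V(k+1, i) + (1-p) * V(k+1, i+1)]; then take max(V_cont, immediate exercise) for American.
  V(3,0) = exp(-r*dt) * [p*134.066855 + (1-p)*53.569117] = 89.887803; exercise = 89.650194; V(3,0) = max -> 89.887803
  V(3,1) = exp(-r*dt) * [p*53.569117 + (1-p)*0.450000] = 24.533683; exercise = 24.259302; V(3,1) = max -> 24.533683
  V(3,2) = exp(-r*dt) * [p*0.450000 + (1-p)*0.000000] = 0.204038; exercise = 0.000000; V(3,2) = max -> 0.204038
  V(3,3) = exp(-r*dt) * [p*0.000000 + (1-p)*0.000000] = 0.000000; exercise = 0.000000; V(3,3) = max -> 0.000000
  V(2,0) = exp(-r*dt) * [p*89.887803 + (1-p)*24.533683] = 54.083800; exercise = 53.569117; V(2,0) = max -> 54.083800
  V(2,1) = exp(-r*dt) * [p*24.533683 + (1-p)*0.204038] = 11.234866; exercise = 0.450000; V(2,1) = max -> 11.234866
  V(2,2) = exp(-r*dt) * [p*0.204038 + (1-p)*0.000000] = 0.092515; exercise = 0.000000; V(2,2) = max -> 0.092515
  V(1,0) = exp(-r*dt) * [p*54.083800 + (1-p)*11.234866] = 30.625519; exercise = 24.259302; V(1,0) = max -> 30.625519
  V(1,1) = exp(-r*dt) * [p*11.234866 + (1-p)*0.092515] = 5.144353; exercise = 0.000000; V(1,1) = max -> 5.144353
  V(0,0) = exp(-r*dt) * [p*30.625519 + (1-p)*5.144353] = 16.680656; exercise = 0.450000; V(0,0) = max -> 16.680656

Answer: Price = V(0,0) = 16.6807


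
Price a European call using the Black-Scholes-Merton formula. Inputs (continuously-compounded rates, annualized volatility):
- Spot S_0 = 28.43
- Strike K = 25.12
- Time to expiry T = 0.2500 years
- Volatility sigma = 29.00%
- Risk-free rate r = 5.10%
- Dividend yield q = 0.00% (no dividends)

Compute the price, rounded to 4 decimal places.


Answer: Price = 3.9858

Derivation:
d1 = (ln(S/K) + (r - q + 0.5*sigma^2) * T) / (sigma * sqrt(T)) = 1.01409023
d2 = d1 - sigma * sqrt(T) = 0.86909023
exp(-rT) = 0.98733094; exp(-qT) = 1.00000000
C = S_0 * exp(-qT) * N(d1) - K * exp(-rT) * N(d2)
N(d1) = 0.84473015; N(d2) = 0.80760111
C = 28.4300 * 1.00000000 * 0.84473015 - 25.1200 * 0.98733094 * 0.80760111 = 3.9858


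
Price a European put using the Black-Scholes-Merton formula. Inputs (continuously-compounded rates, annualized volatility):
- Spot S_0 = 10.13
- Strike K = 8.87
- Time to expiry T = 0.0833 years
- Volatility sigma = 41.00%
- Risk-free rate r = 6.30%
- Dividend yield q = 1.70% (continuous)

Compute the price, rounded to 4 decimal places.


Answer: Price = 0.0687

Derivation:
d1 = (ln(S/K) + (r - q + 0.5*sigma^2) * T) / (sigma * sqrt(T)) = 1.21402759
d2 = d1 - sigma * sqrt(T) = 1.09569446
exp(-rT) = 0.99476585; exp(-qT) = 0.99858490
P = K * exp(-rT) * N(-d2) - S_0 * exp(-qT) * N(-d1)
N(-d1) = 0.11236859; N(-d2) = 0.13660625
P = 8.8700 * 0.99476585 * 0.13660625 - 10.1300 * 0.99858490 * 0.11236859 = 0.0687


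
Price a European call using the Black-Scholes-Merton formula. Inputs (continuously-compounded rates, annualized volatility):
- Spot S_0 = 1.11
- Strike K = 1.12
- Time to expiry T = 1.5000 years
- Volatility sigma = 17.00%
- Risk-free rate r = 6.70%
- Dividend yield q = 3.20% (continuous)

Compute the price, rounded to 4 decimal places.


Answer: Price = 0.1102

Derivation:
d1 = (ln(S/K) + (r - q + 0.5*sigma^2) * T) / (sigma * sqrt(T)) = 0.31318086
d2 = d1 - sigma * sqrt(T) = 0.10497423
exp(-rT) = 0.90438511; exp(-qT) = 0.95313379
C = S_0 * exp(-qT) * N(d1) - K * exp(-rT) * N(d2)
N(d1) = 0.62292837; N(d2) = 0.54180187
C = 1.1100 * 0.95313379 * 0.62292837 - 1.1200 * 0.90438511 * 0.54180187 = 0.1102


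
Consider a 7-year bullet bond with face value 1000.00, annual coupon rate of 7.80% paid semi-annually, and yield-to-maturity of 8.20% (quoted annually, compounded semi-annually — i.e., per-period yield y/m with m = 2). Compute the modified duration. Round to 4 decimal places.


Coupon per period c = face * coupon_rate / m = 39.000000
Periods per year m = 2; per-period yield y/m = 0.041000
Number of cashflows N = 14
Cashflows (t years, CF_t, discount factor 1/(1+y/m)^(m*t), PV):
  t = 0.5000: CF_t = 39.000000, DF = 0.960615, PV = 37.463977
  t = 1.0000: CF_t = 39.000000, DF = 0.922781, PV = 35.988450
  t = 1.5000: CF_t = 39.000000, DF = 0.886437, PV = 34.571038
  t = 2.0000: CF_t = 39.000000, DF = 0.851524, PV = 33.209450
  t = 2.5000: CF_t = 39.000000, DF = 0.817987, PV = 31.901489
  t = 3.0000: CF_t = 39.000000, DF = 0.785770, PV = 30.645043
  t = 3.5000: CF_t = 39.000000, DF = 0.754823, PV = 29.438081
  t = 4.0000: CF_t = 39.000000, DF = 0.725094, PV = 28.278656
  t = 4.5000: CF_t = 39.000000, DF = 0.696536, PV = 27.164896
  t = 5.0000: CF_t = 39.000000, DF = 0.669103, PV = 26.095001
  t = 5.5000: CF_t = 39.000000, DF = 0.642750, PV = 25.067244
  t = 6.0000: CF_t = 39.000000, DF = 0.617435, PV = 24.079965
  t = 6.5000: CF_t = 39.000000, DF = 0.593117, PV = 23.131571
  t = 7.0000: CF_t = 1039.000000, DF = 0.569757, PV = 591.977683
Price P = sum_t PV_t = 979.012544
First compute Macaulay numerator sum_t t * PV_t:
  t * PV_t at t = 0.5000: 18.731988
  t * PV_t at t = 1.0000: 35.988450
  t * PV_t at t = 1.5000: 51.856557
  t * PV_t at t = 2.0000: 66.418901
  t * PV_t at t = 2.5000: 79.753723
  t * PV_t at t = 3.0000: 91.935128
  t * PV_t at t = 3.5000: 103.033285
  t * PV_t at t = 4.0000: 113.114626
  t * PV_t at t = 4.5000: 122.242031
  t * PV_t at t = 5.0000: 130.475003
  t * PV_t at t = 5.5000: 137.869840
  t * PV_t at t = 6.0000: 144.479791
  t * PV_t at t = 6.5000: 150.355209
  t * PV_t at t = 7.0000: 4143.843780
Macaulay duration D = 5390.098312 / 979.012544 = 5.505648
Modified duration = D / (1 + y/m) = 5.505648 / (1 + 0.041000) = 5.288807

Answer: Modified duration = 5.2888


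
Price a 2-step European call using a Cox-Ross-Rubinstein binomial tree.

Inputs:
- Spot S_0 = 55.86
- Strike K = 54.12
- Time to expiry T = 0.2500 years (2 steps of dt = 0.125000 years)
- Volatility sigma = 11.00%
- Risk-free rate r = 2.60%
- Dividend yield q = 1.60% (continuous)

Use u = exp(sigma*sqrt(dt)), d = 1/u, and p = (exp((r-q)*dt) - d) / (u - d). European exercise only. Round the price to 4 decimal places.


Answer: Price = V(0,0) = 2.4584

Derivation:
dt = T/N = 0.125000
u = exp(sigma*sqrt(dt)) = 1.039657; d = 1/u = 0.961856
p = (exp((r-q)*dt) - d) / (u - d) = 0.506355
Discount per step: exp(-r*dt) = 0.996755
Stock lattice S(k, i) with i counting down-moves:
  k=0: S(0,0) = 55.8600
  k=1: S(1,0) = 58.0752; S(1,1) = 53.7293
  k=2: S(2,0) = 60.3783; S(2,1) = 55.8600; S(2,2) = 51.6798
Terminal payoffs V(N, i) = max(S_T - K, 0):
  V(2,0) = 6.258332; V(2,1) = 1.740000; V(2,2) = 0.000000
Backward induction: V(k, i) = exp(-r*dt) * [p * V(k+1, i) + (1-p) * V(k+1, i+1)].
  V(1,0) = exp(-r*dt) * [p*6.258332 + (1-p)*1.740000] = 4.014811
  V(1,1) = exp(-r*dt) * [p*1.740000 + (1-p)*0.000000] = 0.878199
  V(0,0) = exp(-r*dt) * [p*4.014811 + (1-p)*0.878199] = 2.458436


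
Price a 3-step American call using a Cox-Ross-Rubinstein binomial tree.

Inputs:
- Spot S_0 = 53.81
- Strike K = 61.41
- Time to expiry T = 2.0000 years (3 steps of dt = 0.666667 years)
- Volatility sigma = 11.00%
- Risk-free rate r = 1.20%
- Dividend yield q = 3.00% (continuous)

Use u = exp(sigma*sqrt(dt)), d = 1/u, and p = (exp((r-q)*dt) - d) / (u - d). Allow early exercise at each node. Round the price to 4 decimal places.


Answer: Price = V(0,0) = 0.6138

Derivation:
dt = T/N = 0.666667
u = exp(sigma*sqrt(dt)) = 1.093971; d = 1/u = 0.914101
p = (exp((r-q)*dt) - d) / (u - d) = 0.411246
Discount per step: exp(-r*dt) = 0.992032
Stock lattice S(k, i) with i counting down-moves:
  k=0: S(0,0) = 53.8100
  k=1: S(1,0) = 58.8666; S(1,1) = 49.1878
  k=2: S(2,0) = 64.3984; S(2,1) = 53.8100; S(2,2) = 44.9626
  k=3: S(3,0) = 70.4500; S(3,1) = 58.8666; S(3,2) = 49.1878; S(3,3) = 41.1003
Terminal payoffs V(N, i) = max(S_T - K, 0):
  V(3,0) = 9.039997; V(3,1) = 0.000000; V(3,2) = 0.000000; V(3,3) = 0.000000
Backward induction: V(k, i) = exp(-r*dt) * [p * V(k+1, i) + (1-p) * V(k+1, i+1)]; then take max(V_cont, immediate exercise) for American.
  V(2,0) = exp(-r*dt) * [p*9.039997 + (1-p)*0.000000] = 3.688036; exercise = 2.988386; V(2,0) = max -> 3.688036
  V(2,1) = exp(-r*dt) * [p*0.000000 + (1-p)*0.000000] = 0.000000; exercise = 0.000000; V(2,1) = max -> 0.000000
  V(2,2) = exp(-r*dt) * [p*0.000000 + (1-p)*0.000000] = 0.000000; exercise = 0.000000; V(2,2) = max -> 0.000000
  V(1,0) = exp(-r*dt) * [p*3.688036 + (1-p)*0.000000] = 1.504603; exercise = 0.000000; V(1,0) = max -> 1.504603
  V(1,1) = exp(-r*dt) * [p*0.000000 + (1-p)*0.000000] = 0.000000; exercise = 0.000000; V(1,1) = max -> 0.000000
  V(0,0) = exp(-r*dt) * [p*1.504603 + (1-p)*0.000000] = 0.613831; exercise = 0.000000; V(0,0) = max -> 0.613831


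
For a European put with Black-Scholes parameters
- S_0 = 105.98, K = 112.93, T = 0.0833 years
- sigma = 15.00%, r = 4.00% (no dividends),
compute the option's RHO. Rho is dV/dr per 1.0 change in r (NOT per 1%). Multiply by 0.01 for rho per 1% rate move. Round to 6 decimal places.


d1 = -1.3685623700; d2 = -1.4118549791
phi(d1) = 0.1563872441; exp(-qT) = 1.0000000000; exp(-rT) = 0.9966735450
N(-d2) = 0.9210036669
Rho = -K*T*exp(-rT)*N(-d2) = -112.9300 * 0.0833 * 0.9966735450 * 0.9210036669 = -8.635125

Answer: Rho = -8.635125


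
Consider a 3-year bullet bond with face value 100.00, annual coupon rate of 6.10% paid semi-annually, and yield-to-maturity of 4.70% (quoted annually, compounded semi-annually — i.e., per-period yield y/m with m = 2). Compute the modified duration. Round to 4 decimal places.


Coupon per period c = face * coupon_rate / m = 3.050000
Periods per year m = 2; per-period yield y/m = 0.023500
Number of cashflows N = 6
Cashflows (t years, CF_t, discount factor 1/(1+y/m)^(m*t), PV):
  t = 0.5000: CF_t = 3.050000, DF = 0.977040, PV = 2.979971
  t = 1.0000: CF_t = 3.050000, DF = 0.954606, PV = 2.911549
  t = 1.5000: CF_t = 3.050000, DF = 0.932688, PV = 2.844699
  t = 2.0000: CF_t = 3.050000, DF = 0.911273, PV = 2.779383
  t = 2.5000: CF_t = 3.050000, DF = 0.890350, PV = 2.715568
  t = 3.0000: CF_t = 103.050000, DF = 0.869907, PV = 89.643935
Price P = sum_t PV_t = 103.875105
First compute Macaulay numerator sum_t t * PV_t:
  t * PV_t at t = 0.5000: 1.489985
  t * PV_t at t = 1.0000: 2.911549
  t * PV_t at t = 1.5000: 4.267048
  t * PV_t at t = 2.0000: 5.558767
  t * PV_t at t = 2.5000: 6.788919
  t * PV_t at t = 3.0000: 268.931806
Macaulay duration D = 289.948075 / 103.875105 = 2.791314
Modified duration = D / (1 + y/m) = 2.791314 / (1 + 0.023500) = 2.727225

Answer: Modified duration = 2.7272


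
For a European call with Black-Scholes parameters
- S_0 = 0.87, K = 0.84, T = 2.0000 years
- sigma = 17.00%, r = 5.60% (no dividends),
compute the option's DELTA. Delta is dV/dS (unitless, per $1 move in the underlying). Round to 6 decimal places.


d1 = 0.7320273863; d2 = 0.4916110807
phi(d1) = 0.3051747913; exp(-qT) = 1.0000000000; exp(-rT) = 0.8940442575
N(d1) = 0.7679240738
Delta = exp(-qT) * N(d1) = 1.0000000000 * 0.7679240738 = 0.767924

Answer: Delta = 0.767924


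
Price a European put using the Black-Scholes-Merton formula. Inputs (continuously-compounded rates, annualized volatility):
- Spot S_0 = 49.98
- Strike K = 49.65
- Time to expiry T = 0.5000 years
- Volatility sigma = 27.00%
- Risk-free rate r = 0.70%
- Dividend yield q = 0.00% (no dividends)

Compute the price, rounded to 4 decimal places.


Answer: Price = 3.5354

Derivation:
d1 = (ln(S/K) + (r - q + 0.5*sigma^2) * T) / (sigma * sqrt(T)) = 0.14848999
d2 = d1 - sigma * sqrt(T) = -0.04242884
exp(-rT) = 0.99650612; exp(-qT) = 1.00000000
P = K * exp(-rT) * N(-d2) - S_0 * exp(-qT) * N(-d1)
N(-d1) = 0.44097804; N(-d2) = 0.51692158
P = 49.6500 * 0.99650612 * 0.51692158 - 49.9800 * 1.00000000 * 0.44097804 = 3.5354


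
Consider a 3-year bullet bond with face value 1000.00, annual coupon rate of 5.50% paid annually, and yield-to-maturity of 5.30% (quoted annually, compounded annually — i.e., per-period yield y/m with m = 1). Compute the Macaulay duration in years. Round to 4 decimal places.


Coupon per period c = face * coupon_rate / m = 55.000000
Periods per year m = 1; per-period yield y/m = 0.053000
Number of cashflows N = 3
Cashflows (t years, CF_t, discount factor 1/(1+y/m)^(m*t), PV):
  t = 1.0000: CF_t = 55.000000, DF = 0.949668, PV = 52.231719
  t = 2.0000: CF_t = 55.000000, DF = 0.901869, PV = 49.602772
  t = 3.0000: CF_t = 1055.000000, DF = 0.856475, PV = 903.581532
Price P = sum_t PV_t = 1005.416023
Macaulay numerator sum_t t * PV_t:
  t * PV_t at t = 1.0000: 52.231719
  t * PV_t at t = 2.0000: 99.205544
  t * PV_t at t = 3.0000: 2710.744597
Macaulay duration D = (sum_t t * PV_t) / P = 2862.181860 / 1005.416023 = 2.846764

Answer: Macaulay duration = 2.8468 years


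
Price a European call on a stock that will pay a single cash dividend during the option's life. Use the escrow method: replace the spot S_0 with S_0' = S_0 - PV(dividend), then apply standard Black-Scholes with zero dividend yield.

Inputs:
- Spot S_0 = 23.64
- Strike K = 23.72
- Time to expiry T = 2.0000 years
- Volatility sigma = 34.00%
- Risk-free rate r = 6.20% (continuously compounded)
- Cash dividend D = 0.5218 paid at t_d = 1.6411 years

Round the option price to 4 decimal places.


Answer: Price = 5.3883

Derivation:
PV(D) = D * exp(-r * t_d) = 0.5218 * 0.90325696 = 0.47131948
S_0' = S_0 - PV(D) = 23.6400 - 0.47131948 = 23.16868052
d1 = (ln(S_0'/K) + (r + sigma^2/2)*T) / (sigma*sqrt(T)) = 0.44939301
d2 = d1 - sigma*sqrt(T) = -0.03143960
exp(-rT) = 0.88337984
N(d1) = 0.67342591; N(d2) = 0.48745948
C = S_0' * N(d1) - K * exp(-rT) * N(d2) = 23.16868052 * 0.67342591 - 23.7200 * 0.88337984 * 0.48745948 = 5.3883


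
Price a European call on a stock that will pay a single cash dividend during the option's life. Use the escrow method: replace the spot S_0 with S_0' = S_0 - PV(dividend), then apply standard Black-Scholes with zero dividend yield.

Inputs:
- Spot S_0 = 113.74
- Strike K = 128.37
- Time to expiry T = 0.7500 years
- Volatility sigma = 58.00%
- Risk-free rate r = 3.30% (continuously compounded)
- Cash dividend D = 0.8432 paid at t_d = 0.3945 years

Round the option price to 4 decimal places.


PV(D) = D * exp(-r * t_d) = 0.8432 * 0.98706587 = 0.83229395
S_0' = S_0 - PV(D) = 113.7400 - 0.83229395 = 112.90770605
d1 = (ln(S_0'/K) + (r + sigma^2/2)*T) / (sigma*sqrt(T)) = 0.04490193
d2 = d1 - sigma*sqrt(T) = -0.45739280
exp(-rT) = 0.97555377
N(d1) = 0.51790726; N(d2) = 0.32369437
C = S_0' * N(d1) - K * exp(-rT) * N(d2) = 112.90770605 * 0.51790726 - 128.3700 * 0.97555377 * 0.32369437 = 17.9389

Answer: Price = 17.9389


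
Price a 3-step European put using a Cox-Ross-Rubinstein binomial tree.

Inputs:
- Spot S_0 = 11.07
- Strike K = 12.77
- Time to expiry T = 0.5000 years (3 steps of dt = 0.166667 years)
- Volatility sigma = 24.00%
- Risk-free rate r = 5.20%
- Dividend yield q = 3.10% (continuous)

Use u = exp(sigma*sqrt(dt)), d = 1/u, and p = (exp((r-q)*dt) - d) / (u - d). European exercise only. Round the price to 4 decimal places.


dt = T/N = 0.166667
u = exp(sigma*sqrt(dt)) = 1.102940; d = 1/u = 0.906667
p = (exp((r-q)*dt) - d) / (u - d) = 0.493388
Discount per step: exp(-r*dt) = 0.991371
Stock lattice S(k, i) with i counting down-moves:
  k=0: S(0,0) = 11.0700
  k=1: S(1,0) = 12.2095; S(1,1) = 10.0368
  k=2: S(2,0) = 13.4664; S(2,1) = 11.0700; S(2,2) = 9.1000
  k=3: S(3,0) = 14.8526; S(3,1) = 12.2095; S(3,2) = 10.0368; S(3,3) = 8.2507
Terminal payoffs V(N, i) = max(K - S_T, 0):
  V(3,0) = 0.000000; V(3,1) = 0.560451; V(3,2) = 2.733192; V(3,3) = 4.519284
Backward induction: V(k, i) = exp(-r*dt) * [p * V(k+1, i) + (1-p) * V(k+1, i+1)].
  V(2,0) = exp(-r*dt) * [p*0.000000 + (1-p)*0.560451] = 0.281481
  V(2,1) = exp(-r*dt) * [p*0.560451 + (1-p)*2.733192] = 1.646852
  V(2,2) = exp(-r*dt) * [p*2.733192 + (1-p)*4.519284] = 3.606654
  V(1,0) = exp(-r*dt) * [p*0.281481 + (1-p)*1.646852] = 0.964796
  V(1,1) = exp(-r*dt) * [p*1.646852 + (1-p)*3.606654] = 2.616932
  V(0,0) = exp(-r*dt) * [p*0.964796 + (1-p)*2.616932] = 1.786240

Answer: Price = V(0,0) = 1.7862


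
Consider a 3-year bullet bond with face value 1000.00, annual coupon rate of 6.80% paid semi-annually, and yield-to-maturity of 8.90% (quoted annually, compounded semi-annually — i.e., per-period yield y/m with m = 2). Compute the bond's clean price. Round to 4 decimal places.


Answer: Price = 945.7549

Derivation:
Coupon per period c = face * coupon_rate / m = 34.000000
Periods per year m = 2; per-period yield y/m = 0.044500
Number of cashflows N = 6
Cashflows (t years, CF_t, discount factor 1/(1+y/m)^(m*t), PV):
  t = 0.5000: CF_t = 34.000000, DF = 0.957396, PV = 32.551460
  t = 1.0000: CF_t = 34.000000, DF = 0.916607, PV = 31.164634
  t = 1.5000: CF_t = 34.000000, DF = 0.877556, PV = 29.836892
  t = 2.0000: CF_t = 34.000000, DF = 0.840168, PV = 28.565718
  t = 2.5000: CF_t = 34.000000, DF = 0.804374, PV = 27.348701
  t = 3.0000: CF_t = 1034.000000, DF = 0.770104, PV = 796.287453
Price P = sum_t PV_t = 945.754858


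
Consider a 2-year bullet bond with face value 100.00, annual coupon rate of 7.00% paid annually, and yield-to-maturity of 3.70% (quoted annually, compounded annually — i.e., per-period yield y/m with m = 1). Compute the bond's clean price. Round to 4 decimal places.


Coupon per period c = face * coupon_rate / m = 7.000000
Periods per year m = 1; per-period yield y/m = 0.037000
Number of cashflows N = 2
Cashflows (t years, CF_t, discount factor 1/(1+y/m)^(m*t), PV):
  t = 1.0000: CF_t = 7.000000, DF = 0.964320, PV = 6.750241
  t = 2.0000: CF_t = 107.000000, DF = 0.929913, PV = 99.500730
Price P = sum_t PV_t = 106.250971

Answer: Price = 106.2510


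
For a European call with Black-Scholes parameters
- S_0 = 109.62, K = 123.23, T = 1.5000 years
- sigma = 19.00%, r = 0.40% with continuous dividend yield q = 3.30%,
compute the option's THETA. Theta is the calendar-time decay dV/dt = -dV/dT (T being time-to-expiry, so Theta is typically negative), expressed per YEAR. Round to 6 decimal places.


Answer: Theta = -1.866889

Derivation:
d1 = -0.5735144538; d2 = -0.8062159794
phi(d1) = 0.3384435561; exp(-qT) = 0.9517051581; exp(-rT) = 0.9940179641
Theta = -S*exp(-qT)*phi(d1)*sigma/(2*sqrt(T)) - r*K*exp(-rT)*N(d2) + q*S*exp(-qT)*N(d1)
N(d1) = 0.2831482077; N(d2) = 0.2100591633; sqrt(T) = 1.2247448714
Term 1 = -109.6200 * 0.9517051581 * 0.3384435561 * 0.1900 / (2 * 1.2247448714) = -2.7387755761
Term 2 = -0.0040 * 123.2300 * 0.9940179641 * 0.2100591633 = -0.1029229686
Term 3 = 0.0330 * 109.6200 * 0.9517051581 * 0.2831482077 = 0.9748100044
Theta = -2.7387755761 + (-0.1029229686) + (0.9748100044) = -1.866889
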